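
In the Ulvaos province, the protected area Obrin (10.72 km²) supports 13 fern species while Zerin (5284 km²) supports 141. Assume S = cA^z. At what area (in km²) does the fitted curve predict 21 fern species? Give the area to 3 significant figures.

z = ln(141/13) / ln(5284/10.72) = 2.3838 / 6.2003 = 0.3845
c = 13 / 10.72^0.3845 = 13 / 2.489 = 5.222
A = (21/5.222)^(1/0.3845) ⇒ ln A = ln(4.021)/0.3845 = 3.6195
A = e^3.6195 ≈ 37.32 km²

37.3 km²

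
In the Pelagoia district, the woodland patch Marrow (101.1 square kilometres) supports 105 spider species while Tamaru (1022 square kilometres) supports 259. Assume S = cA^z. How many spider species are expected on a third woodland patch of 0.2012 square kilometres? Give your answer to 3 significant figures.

9.27

z = ln(259/105) / ln(1022/101.1) = 0.9029 / 2.3134 = 0.3903
c = 105 / 101.1^0.3903 = 105 / 6.059 = 17.33
S₃ = 17.33 × 0.2012^0.3903 = 17.33 × 0.5348 ≈ 9.268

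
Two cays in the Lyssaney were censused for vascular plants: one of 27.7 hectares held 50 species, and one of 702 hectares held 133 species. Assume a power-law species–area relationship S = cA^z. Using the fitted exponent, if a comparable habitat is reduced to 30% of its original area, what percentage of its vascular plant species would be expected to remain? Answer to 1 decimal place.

z = ln(133/50) / ln(702/27.7) = 0.9783 / 3.2325 = 0.3027
S_new/S_old = (A_new/A_old)^z = 0.3^0.3027 = exp(0.3027 × -1.2040) = 0.6946

69.5%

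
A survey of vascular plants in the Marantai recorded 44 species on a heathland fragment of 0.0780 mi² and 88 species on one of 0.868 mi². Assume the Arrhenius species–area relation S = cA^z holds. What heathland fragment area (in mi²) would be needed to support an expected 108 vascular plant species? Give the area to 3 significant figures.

z = ln(88/44) / ln(0.868/0.078) = 0.6931 / 2.4095 = 0.2877
c = 44 / 0.078^0.2877 = 44 / 0.48 = 91.66
A = (108/91.66)^(1/0.2877) ⇒ ln A = ln(1.178)/0.2877 = 0.5703
A = e^0.5703 ≈ 1.769 mi²

1.77 mi²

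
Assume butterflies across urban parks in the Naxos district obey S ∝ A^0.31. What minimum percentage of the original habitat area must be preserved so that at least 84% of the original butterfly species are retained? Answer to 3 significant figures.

57.0%

Need (A_new/A_old)^0.31 = 0.84, so A_new/A_old = 0.84^(1/0.31) = 0.84^3.226
ln(A_new/A_old) = ln 0.84 / 0.31 = -0.1744 / 0.31 = -0.5624
A_new/A_old = e^-0.5624 ≈ 0.5698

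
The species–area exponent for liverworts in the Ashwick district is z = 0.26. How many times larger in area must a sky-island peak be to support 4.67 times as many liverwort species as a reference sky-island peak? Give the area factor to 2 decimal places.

375.23

(A₂/A₁)^0.26 = 4.67, so A₂/A₁ = 4.67^(1/0.26) = 4.67^3.846
ln(A₂/A₁) = ln 4.67 / 0.26 = 1.5412 / 0.26 = 5.9275
A₂/A₁ = e^5.9275 ≈ 375.2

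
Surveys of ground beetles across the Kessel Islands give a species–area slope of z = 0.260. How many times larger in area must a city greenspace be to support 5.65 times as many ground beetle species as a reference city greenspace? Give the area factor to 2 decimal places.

(A₂/A₁)^0.26 = 5.65, so A₂/A₁ = 5.65^(1/0.26) = 5.65^3.846
ln(A₂/A₁) = ln 5.65 / 0.26 = 1.7317 / 0.26 = 6.6602
A₂/A₁ = e^6.6602 ≈ 780.7

780.72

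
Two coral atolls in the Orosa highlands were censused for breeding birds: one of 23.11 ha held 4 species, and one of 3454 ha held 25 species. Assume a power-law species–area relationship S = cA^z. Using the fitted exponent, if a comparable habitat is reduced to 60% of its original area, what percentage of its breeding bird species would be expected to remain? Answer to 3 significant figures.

z = ln(25/4) / ln(3454/23.11) = 1.8326 / 5.0070 = 0.3660
S_new/S_old = (A_new/A_old)^z = 0.6^0.3660 = exp(0.3660 × -0.5108) = 0.8295

82.9%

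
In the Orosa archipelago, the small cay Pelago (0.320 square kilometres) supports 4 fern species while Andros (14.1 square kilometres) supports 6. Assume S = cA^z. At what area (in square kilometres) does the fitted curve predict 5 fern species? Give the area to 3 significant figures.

z = ln(6/4) / ln(14.1/0.32) = 0.4055 / 3.7856 = 0.1071
c = 4 / 0.32^0.1071 = 4 / 0.8851 = 4.519
A = (5/4.519)^(1/0.1071) ⇒ ln A = ln(1.106)/0.1071 = 0.9439
A = e^0.9439 ≈ 2.57 square kilometres

2.57 square kilometres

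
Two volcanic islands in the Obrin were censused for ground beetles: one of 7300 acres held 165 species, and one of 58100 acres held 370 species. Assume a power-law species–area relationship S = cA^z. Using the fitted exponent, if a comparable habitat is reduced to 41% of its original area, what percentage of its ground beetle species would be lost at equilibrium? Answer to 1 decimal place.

29.3%

z = ln(370/165) / ln(58100/7300) = 0.8076 / 2.0743 = 0.3893
S_new/S_old = (A_new/A_old)^z = 0.41^0.3893 = exp(0.3893 × -0.8916) = 0.7067
Fraction lost = 1 − 0.7067 = 0.2933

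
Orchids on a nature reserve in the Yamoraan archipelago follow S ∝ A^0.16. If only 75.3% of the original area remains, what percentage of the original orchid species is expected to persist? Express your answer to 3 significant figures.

S_new/S_old = (A_new/A_old)^z = 0.753^0.16
= exp(0.16 × ln 0.753) = exp(0.16 × -0.2837) = exp(-0.0454) ≈ 0.9556

95.6%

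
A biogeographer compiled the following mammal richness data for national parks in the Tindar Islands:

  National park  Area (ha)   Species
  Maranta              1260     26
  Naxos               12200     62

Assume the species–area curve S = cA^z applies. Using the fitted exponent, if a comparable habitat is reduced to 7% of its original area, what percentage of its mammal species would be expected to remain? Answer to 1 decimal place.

z = ln(62/26) / ln(12200/1260) = 0.8690 / 2.2703 = 0.3828
S_new/S_old = (A_new/A_old)^z = 0.07^0.3828 = exp(0.3828 × -2.6593) = 0.3613

36.1%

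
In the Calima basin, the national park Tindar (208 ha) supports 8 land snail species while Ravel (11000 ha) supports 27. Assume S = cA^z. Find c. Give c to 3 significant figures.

z = ln(S₂/S₁) / ln(A₂/A₁) = ln(27/8) / ln(11000/208) = 1.2164 / 3.9681 = 0.3065
c = S₁ / A₁^z = 8 / 208^0.3065 = 8 / 5.136 = 1.558

1.56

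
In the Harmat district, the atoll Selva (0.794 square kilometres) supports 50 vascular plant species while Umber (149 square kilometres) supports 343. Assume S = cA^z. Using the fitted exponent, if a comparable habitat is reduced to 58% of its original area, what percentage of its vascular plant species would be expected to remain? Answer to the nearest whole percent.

z = ln(343/50) / ln(149/0.794) = 1.9257 / 5.2346 = 0.3679
S_new/S_old = (A_new/A_old)^z = 0.58^0.3679 = exp(0.3679 × -0.5447) = 0.8184

82%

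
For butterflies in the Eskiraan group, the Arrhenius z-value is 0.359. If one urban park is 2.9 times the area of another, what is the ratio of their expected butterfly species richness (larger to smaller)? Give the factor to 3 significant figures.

S₂/S₁ = (A₂/A₁)^z = 2.9^0.359
ln(S₂/S₁) = 0.359 × ln 2.9 = 0.359 × 1.0647 = 0.3822
S₂/S₁ = e^0.3822 ≈ 1.466

1.47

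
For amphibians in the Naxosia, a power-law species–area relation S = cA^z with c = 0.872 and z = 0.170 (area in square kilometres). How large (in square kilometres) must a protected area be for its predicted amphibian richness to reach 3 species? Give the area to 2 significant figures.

1400 square kilometres

3 = 0.872 × A^0.17  ⇒  A^0.17 = 3/0.872 = 3.44
ln A = ln(3.44) / 0.17 = 1.2356 / 0.17 = 7.2681
A = e^7.2681 ≈ 1434 square kilometres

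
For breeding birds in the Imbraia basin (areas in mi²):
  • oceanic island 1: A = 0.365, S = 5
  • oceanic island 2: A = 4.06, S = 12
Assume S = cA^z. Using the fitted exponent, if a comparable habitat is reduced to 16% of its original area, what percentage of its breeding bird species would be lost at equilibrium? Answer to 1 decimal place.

z = ln(12/5) / ln(4.06/0.365) = 0.8755 / 2.4090 = 0.3634
S_new/S_old = (A_new/A_old)^z = 0.16^0.3634 = exp(0.3634 × -1.8326) = 0.5138
Fraction lost = 1 − 0.5138 = 0.4862

48.6%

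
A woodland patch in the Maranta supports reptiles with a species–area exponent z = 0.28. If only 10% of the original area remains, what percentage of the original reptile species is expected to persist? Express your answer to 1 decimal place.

52.5%

S_new/S_old = (A_new/A_old)^z = 0.1^0.28
= exp(0.28 × ln 0.1) = exp(0.28 × -2.3026) = exp(-0.6447) ≈ 0.5248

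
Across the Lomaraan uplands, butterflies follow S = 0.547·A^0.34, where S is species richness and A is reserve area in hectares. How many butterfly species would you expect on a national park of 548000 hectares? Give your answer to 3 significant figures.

S = 0.547 × 548000^0.34
ln S = ln 0.547 + 0.34 × ln 548000 = -0.6033 + 0.34 × 13.2140 = 3.8895
S = e^3.8895 ≈ 48.88

48.9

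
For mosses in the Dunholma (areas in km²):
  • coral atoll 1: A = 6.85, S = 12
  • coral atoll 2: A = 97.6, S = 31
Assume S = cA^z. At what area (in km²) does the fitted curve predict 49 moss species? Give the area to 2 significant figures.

z = ln(31/12) / ln(97.6/6.85) = 0.9491 / 2.6566 = 0.3572
c = 12 / 6.85^0.3572 = 12 / 1.989 = 6.034
A = (49/6.034)^(1/0.3572) ⇒ ln A = ln(8.12)/0.3572 = 5.8624
A = e^5.8624 ≈ 351.6 km²

350 km²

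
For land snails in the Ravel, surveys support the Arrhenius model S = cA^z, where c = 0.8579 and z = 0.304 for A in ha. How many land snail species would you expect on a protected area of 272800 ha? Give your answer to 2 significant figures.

S = 0.8579 × 272800^0.304 = 0.8579 × 44.93 ≈ 38.54

39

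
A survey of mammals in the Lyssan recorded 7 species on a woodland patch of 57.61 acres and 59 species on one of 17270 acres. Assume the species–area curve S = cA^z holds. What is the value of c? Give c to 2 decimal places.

1.54

z = ln(S₂/S₁) / ln(A₂/A₁) = ln(59/7) / ln(17270/57.61) = 2.1316 / 5.7030 = 0.3738
c = S₁ / A₁^z = 7 / 57.61^0.3738 = 7 / 4.55 = 1.538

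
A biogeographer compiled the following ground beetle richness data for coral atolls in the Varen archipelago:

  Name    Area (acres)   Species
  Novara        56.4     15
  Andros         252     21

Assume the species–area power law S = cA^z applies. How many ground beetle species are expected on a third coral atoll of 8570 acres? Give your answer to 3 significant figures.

z = ln(21/15) / ln(252/56.4) = 0.3365 / 1.4970 = 0.2248
c = 15 / 56.4^0.2248 = 15 / 2.475 = 6.06
S₃ = 6.06 × 8570^0.2248 = 6.06 × 7.656 ≈ 46.4

46.4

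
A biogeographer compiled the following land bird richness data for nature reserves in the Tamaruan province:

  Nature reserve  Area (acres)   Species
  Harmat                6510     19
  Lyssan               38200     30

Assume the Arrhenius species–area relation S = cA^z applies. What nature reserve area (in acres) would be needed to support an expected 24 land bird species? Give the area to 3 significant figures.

16100 acres

z = ln(30/19) / ln(38200/6510) = 0.4568 / 1.7695 = 0.2581
c = 19 / 6510^0.2581 = 19 / 9.647 = 1.97
A = (24/1.97)^(1/0.2581) ⇒ ln A = ln(12.19)/0.2581 = 9.6861
A = e^9.6861 ≈ 16093 acres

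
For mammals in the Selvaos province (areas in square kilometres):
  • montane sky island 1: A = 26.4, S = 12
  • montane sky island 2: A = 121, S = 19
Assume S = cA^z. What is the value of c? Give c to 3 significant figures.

4.47

z = ln(S₂/S₁) / ln(A₂/A₁) = ln(19/12) / ln(121/26.4) = 0.4595 / 1.5224 = 0.3018
c = S₁ / A₁^z = 12 / 26.4^0.3018 = 12 / 2.686 = 4.468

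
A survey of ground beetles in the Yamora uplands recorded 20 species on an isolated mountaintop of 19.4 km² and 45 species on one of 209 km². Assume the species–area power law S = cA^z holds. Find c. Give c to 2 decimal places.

z = ln(S₂/S₁) / ln(A₂/A₁) = ln(45/20) / ln(209/19.4) = 0.8109 / 2.3771 = 0.3411
c = S₁ / A₁^z = 20 / 19.4^0.3411 = 20 / 2.75 = 7.273

7.27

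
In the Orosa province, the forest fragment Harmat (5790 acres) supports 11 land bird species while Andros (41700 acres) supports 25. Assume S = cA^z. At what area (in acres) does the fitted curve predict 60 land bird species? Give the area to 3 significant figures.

342000 acres

z = ln(25/11) / ln(41700/5790) = 0.8210 / 1.9744 = 0.4158
c = 11 / 5790^0.4158 = 11 / 36.69 = 0.2998
A = (60/0.2998)^(1/0.4158) ⇒ ln A = ln(200.1)/0.4158 = 12.7437
A = e^12.7437 ≈ 342376 acres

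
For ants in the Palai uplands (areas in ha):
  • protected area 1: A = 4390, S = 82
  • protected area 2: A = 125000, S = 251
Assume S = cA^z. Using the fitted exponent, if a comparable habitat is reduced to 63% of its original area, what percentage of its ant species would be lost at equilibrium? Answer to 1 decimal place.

14.3%

z = ln(251/82) / ln(125000/4390) = 1.1187 / 3.3490 = 0.3341
S_new/S_old = (A_new/A_old)^z = 0.63^0.3341 = exp(0.3341 × -0.4620) = 0.857
Fraction lost = 1 − 0.857 = 0.143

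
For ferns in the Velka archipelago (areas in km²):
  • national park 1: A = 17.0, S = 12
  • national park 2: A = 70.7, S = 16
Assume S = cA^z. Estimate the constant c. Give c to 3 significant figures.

6.77

z = ln(S₂/S₁) / ln(A₂/A₁) = ln(16/12) / ln(70.7/17) = 0.2877 / 1.4252 = 0.2018
c = S₁ / A₁^z = 12 / 17^0.2018 = 12 / 1.772 = 6.774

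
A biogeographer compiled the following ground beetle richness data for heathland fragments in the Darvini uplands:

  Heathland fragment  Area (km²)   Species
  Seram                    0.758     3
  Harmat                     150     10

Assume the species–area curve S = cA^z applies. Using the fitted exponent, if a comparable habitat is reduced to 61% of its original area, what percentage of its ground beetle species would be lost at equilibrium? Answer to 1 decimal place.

10.6%

z = ln(10/3) / ln(150/0.758) = 1.2040 / 5.2877 = 0.2277
S_new/S_old = (A_new/A_old)^z = 0.61^0.2277 = exp(0.2277 × -0.4943) = 0.8936
Fraction lost = 1 − 0.8936 = 0.1064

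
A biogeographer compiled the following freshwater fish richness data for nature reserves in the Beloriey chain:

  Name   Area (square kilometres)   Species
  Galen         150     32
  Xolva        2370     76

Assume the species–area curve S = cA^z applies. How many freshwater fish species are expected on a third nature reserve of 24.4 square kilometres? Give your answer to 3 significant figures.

18.1

z = ln(76/32) / ln(2370/150) = 0.8650 / 2.7600 = 0.3134
c = 32 / 150^0.3134 = 32 / 4.808 = 6.655
S₃ = 6.655 × 24.4^0.3134 = 6.655 × 2.722 ≈ 18.11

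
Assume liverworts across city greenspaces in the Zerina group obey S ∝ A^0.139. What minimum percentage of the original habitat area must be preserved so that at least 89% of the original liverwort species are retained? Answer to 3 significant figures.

Need (A_new/A_old)^0.139 = 0.89, so A_new/A_old = 0.89^(1/0.139) = 0.89^7.194
ln(A_new/A_old) = ln 0.89 / 0.139 = -0.1165 / 0.139 = -0.8384
A_new/A_old = e^-0.8384 ≈ 0.4324

43.2%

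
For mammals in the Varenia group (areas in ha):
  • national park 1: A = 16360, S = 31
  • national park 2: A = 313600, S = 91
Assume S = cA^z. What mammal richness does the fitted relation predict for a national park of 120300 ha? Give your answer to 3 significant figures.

z = ln(91/31) / ln(313600/16360) = 1.0769 / 2.9533 = 0.3646
c = 31 / 16360^0.3646 = 31 / 34.4 = 0.9013
S₃ = 0.9013 × 120300^0.3646 = 0.9013 × 71.19 ≈ 64.17

64.2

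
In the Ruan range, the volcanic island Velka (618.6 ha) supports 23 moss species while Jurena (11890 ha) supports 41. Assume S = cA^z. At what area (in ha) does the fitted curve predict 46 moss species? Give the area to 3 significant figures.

z = ln(41/23) / ln(11890/618.6) = 0.5781 / 2.9560 = 0.1956
c = 23 / 618.6^0.1956 = 23 / 3.515 = 6.544
A = (46/6.544)^(1/0.1956) ⇒ ln A = ln(7.029)/0.1956 = 9.9719
A = e^9.9719 ≈ 21415 ha

21400 ha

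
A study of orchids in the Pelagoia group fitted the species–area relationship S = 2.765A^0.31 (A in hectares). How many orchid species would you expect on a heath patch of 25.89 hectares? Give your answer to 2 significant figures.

7.6

S = 2.765 × 25.89^0.31
ln S = ln 2.765 + 0.31 × ln 25.89 = 1.0170 + 0.31 × 3.2539 = 2.0257
S = e^2.0257 ≈ 7.582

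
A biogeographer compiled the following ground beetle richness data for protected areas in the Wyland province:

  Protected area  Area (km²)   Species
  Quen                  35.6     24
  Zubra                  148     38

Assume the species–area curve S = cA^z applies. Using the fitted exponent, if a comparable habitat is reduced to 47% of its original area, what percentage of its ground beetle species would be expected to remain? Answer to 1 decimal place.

78.4%

z = ln(38/24) / ln(148/35.6) = 0.4595 / 1.4249 = 0.3225
S_new/S_old = (A_new/A_old)^z = 0.47^0.3225 = exp(0.3225 × -0.7550) = 0.7839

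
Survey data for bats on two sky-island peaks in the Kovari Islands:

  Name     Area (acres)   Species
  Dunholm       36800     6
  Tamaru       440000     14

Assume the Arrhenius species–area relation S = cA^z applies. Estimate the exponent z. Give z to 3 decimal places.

Taking logs: ln S = ln c + z ln A, so z = (ln S₂ − ln S₁)/(ln A₂ − ln A₁).
z = ln(14/6) / ln(440000/36800) = ln(2.333) / ln(11.96) = 0.8473 / 2.4813 = 0.3415

0.341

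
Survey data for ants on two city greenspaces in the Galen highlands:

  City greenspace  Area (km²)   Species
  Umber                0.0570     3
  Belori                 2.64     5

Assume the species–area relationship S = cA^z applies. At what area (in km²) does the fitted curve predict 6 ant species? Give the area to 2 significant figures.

10 km²

z = ln(5/3) / ln(2.64/0.057) = 0.5108 / 3.8355 = 0.1332
c = 3 / 0.057^0.1332 = 3 / 0.6828 = 4.394
A = (6/4.394)^(1/0.1332) ⇒ ln A = ln(1.366)/0.1332 = 2.3397
A = e^2.3397 ≈ 10.38 km²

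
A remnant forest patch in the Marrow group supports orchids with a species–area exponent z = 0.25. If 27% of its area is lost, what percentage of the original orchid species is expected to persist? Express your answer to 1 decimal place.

92.4%

S_new/S_old = (A_new/A_old)^z = 0.73^0.25
= exp(0.25 × ln 0.73) = exp(0.25 × -0.3147) = exp(-0.0787) ≈ 0.9243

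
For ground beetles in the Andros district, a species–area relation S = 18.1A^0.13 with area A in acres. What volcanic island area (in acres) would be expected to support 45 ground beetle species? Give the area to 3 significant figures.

1100 acres

45 = 18.1 × A^0.13  ⇒  A^0.13 = 45/18.1 = 2.486
ln A = ln(2.486) / 0.13 = 0.9108 / 0.13 = 7.0058
A = e^7.0058 ≈ 1103 acres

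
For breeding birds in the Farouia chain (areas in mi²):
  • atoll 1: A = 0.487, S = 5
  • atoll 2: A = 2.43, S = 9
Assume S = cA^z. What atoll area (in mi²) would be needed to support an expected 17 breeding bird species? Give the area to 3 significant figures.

z = ln(9/5) / ln(2.43/0.487) = 0.5878 / 1.6074 = 0.3657
c = 5 / 0.487^0.3657 = 5 / 0.7687 = 6.505
A = (17/6.505)^(1/0.3657) ⇒ ln A = ln(2.613)/0.3657 = 2.6271
A = e^2.6271 ≈ 13.83 mi²

13.8 mi²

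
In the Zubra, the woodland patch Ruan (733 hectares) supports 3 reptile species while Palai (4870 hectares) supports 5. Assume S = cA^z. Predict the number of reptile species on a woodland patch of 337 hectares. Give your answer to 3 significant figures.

z = ln(5/3) / ln(4870/733) = 0.5108 / 1.8937 = 0.2697
c = 3 / 733^0.2697 = 3 / 5.927 = 0.5061
S₃ = 0.5061 × 337^0.2697 = 0.5061 × 4.806 ≈ 2.433

2.43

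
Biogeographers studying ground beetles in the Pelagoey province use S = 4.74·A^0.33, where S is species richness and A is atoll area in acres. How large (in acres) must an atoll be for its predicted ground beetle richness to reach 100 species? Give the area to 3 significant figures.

10300 acres

100 = 4.74 × A^0.33  ⇒  A^0.33 = 100/4.74 = 21.1
ln A = ln(21.1) / 0.33 = 3.0491 / 0.33 = 9.2398
A = e^9.2398 ≈ 10299 acres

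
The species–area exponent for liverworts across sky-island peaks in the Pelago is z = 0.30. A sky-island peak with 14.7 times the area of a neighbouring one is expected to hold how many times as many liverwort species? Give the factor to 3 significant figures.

2.24

S₂/S₁ = (A₂/A₁)^z = 14.7^0.3
ln(S₂/S₁) = 0.3 × ln 14.7 = 0.3 × 2.6878 = 0.8064
S₂/S₁ = e^0.8064 ≈ 2.24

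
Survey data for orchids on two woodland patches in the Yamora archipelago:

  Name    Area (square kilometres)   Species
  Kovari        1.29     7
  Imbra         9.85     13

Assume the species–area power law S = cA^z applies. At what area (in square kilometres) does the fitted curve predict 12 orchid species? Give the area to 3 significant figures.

7.57 square kilometres

z = ln(13/7) / ln(9.85/1.29) = 0.6190 / 2.0328 = 0.3045
c = 7 / 1.29^0.3045 = 7 / 1.081 = 6.478
A = (12/6.478)^(1/0.3045) ⇒ ln A = ln(1.853)/0.3045 = 2.0246
A = e^2.0246 ≈ 7.573 square kilometres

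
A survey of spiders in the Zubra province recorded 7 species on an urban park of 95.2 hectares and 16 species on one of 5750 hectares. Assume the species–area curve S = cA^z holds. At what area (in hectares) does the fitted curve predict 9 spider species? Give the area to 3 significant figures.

331 hectares

z = ln(16/7) / ln(5750/95.2) = 0.8267 / 4.1010 = 0.2016
c = 7 / 95.2^0.2016 = 7 / 2.505 = 2.794
A = (9/2.794)^(1/0.2016) ⇒ ln A = ln(3.221)/0.2016 = 5.8027
A = e^5.8027 ≈ 331.2 hectares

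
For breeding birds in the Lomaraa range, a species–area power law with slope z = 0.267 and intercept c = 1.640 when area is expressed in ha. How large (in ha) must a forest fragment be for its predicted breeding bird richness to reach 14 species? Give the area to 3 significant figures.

14 = 1.64 × A^0.267  ⇒  A^0.267 = 14/1.64 = 8.537
ln A = ln(8.537) / 0.267 = 2.1444 / 0.267 = 8.0313
A = e^8.0313 ≈ 3076 ha

3080 ha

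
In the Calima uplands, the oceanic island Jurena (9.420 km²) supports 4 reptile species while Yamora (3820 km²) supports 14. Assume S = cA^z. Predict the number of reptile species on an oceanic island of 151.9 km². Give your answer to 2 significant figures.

z = ln(14/4) / ln(3820/9.42) = 1.2528 / 6.0052 = 0.2086
c = 4 / 9.42^0.2086 = 4 / 1.597 = 2.505
S₃ = 2.505 × 151.9^0.2086 = 2.505 × 2.852 ≈ 7.144

7.1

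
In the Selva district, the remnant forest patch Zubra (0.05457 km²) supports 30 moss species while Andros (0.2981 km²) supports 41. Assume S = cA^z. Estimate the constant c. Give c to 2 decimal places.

51.23

z = ln(S₂/S₁) / ln(A₂/A₁) = ln(41/30) / ln(0.2981/0.05457) = 0.3124 / 1.6979 = 0.1840
c = S₁ / A₁^z = 30 / 0.05457^0.1840 = 30 / 0.5856 = 51.23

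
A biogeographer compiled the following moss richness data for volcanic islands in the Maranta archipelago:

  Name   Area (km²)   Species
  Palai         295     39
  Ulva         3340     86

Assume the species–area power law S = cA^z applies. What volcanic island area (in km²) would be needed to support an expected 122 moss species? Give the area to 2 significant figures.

z = ln(86/39) / ln(3340/295) = 0.7908 / 2.4268 = 0.3259
c = 39 / 295^0.3259 = 39 / 6.38 = 6.113
A = (122/6.113)^(1/0.3259) ⇒ ln A = ln(19.96)/0.3259 = 9.1868
A = e^9.1868 ≈ 9767 km²

9800 km²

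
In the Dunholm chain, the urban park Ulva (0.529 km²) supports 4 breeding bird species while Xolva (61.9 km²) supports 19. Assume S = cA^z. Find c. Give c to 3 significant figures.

4.93

z = ln(S₂/S₁) / ln(A₂/A₁) = ln(19/4) / ln(61.9/0.529) = 1.5581 / 4.7623 = 0.3272
c = S₁ / A₁^z = 4 / 0.529^0.3272 = 4 / 0.8119 = 4.927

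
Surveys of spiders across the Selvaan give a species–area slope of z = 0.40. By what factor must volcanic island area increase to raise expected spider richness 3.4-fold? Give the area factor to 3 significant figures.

(A₂/A₁)^0.4 = 3.4, so A₂/A₁ = 3.4^(1/0.4) = 3.4^2.5
ln(A₂/A₁) = ln 3.4 / 0.4 = 1.2238 / 0.4 = 3.0594
A₂/A₁ = e^3.0594 ≈ 21.32

21.3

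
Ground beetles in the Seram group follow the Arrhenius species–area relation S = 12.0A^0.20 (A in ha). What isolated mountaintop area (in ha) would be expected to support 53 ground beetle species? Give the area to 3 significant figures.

53 = 12 × A^0.2  ⇒  A^0.2 = 53/12 = 4.417
ln A = ln(4.417) / 0.2 = 1.4854 / 0.2 = 7.4269
A = e^7.4269 ≈ 1681 ha

1680 ha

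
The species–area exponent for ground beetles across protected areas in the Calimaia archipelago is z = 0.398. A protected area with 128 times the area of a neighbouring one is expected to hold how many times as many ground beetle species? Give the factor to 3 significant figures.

S₂/S₁ = (A₂/A₁)^z = 128^0.398
ln(S₂/S₁) = 0.398 × ln 128 = 0.398 × 4.8520 = 1.9311
S₂/S₁ = e^1.9311 ≈ 6.897

6.90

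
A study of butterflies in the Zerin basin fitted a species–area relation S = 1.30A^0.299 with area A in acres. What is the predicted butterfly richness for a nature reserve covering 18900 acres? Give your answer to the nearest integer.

S = 1.3 × 18900^0.299 = 1.3 × 19 ≈ 24.69

25 species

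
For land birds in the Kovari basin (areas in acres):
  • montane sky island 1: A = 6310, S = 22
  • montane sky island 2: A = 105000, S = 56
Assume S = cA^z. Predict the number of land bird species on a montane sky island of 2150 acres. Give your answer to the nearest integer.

z = ln(56/22) / ln(105000/6310) = 0.9343 / 2.8118 = 0.3323
c = 22 / 6310^0.3323 = 22 / 18.31 = 1.202
S₃ = 1.202 × 2150^0.3323 = 1.202 × 12.8 ≈ 15.38

15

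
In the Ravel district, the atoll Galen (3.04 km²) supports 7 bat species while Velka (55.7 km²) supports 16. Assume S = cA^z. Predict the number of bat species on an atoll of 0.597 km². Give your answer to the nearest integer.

z = ln(16/7) / ln(55.7/3.04) = 0.8267 / 2.9081 = 0.2843
c = 7 / 3.04^0.2843 = 7 / 1.372 = 5.103
S₃ = 5.103 × 0.597^0.2843 = 5.103 × 0.8636 ≈ 4.407

4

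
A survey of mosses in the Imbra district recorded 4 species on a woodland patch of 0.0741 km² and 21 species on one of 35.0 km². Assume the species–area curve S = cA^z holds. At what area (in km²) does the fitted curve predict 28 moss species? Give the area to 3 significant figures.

z = ln(21/4) / ln(35/0.0741) = 1.6582 / 6.1577 = 0.2693
c = 4 / 0.0741^0.2693 = 4 / 0.4962 = 8.061
A = (28/8.061)^(1/0.2693) ⇒ ln A = ln(3.473)/0.2693 = 4.6236
A = e^4.6236 ≈ 101.9 km²

102 km²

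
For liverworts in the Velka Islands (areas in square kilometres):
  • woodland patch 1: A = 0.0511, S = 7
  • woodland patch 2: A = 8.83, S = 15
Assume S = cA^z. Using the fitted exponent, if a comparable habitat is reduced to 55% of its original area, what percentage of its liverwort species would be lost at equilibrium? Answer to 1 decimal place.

8.5%

z = ln(15/7) / ln(8.83/0.0511) = 0.7621 / 5.1521 = 0.1479
S_new/S_old = (A_new/A_old)^z = 0.55^0.1479 = exp(0.1479 × -0.5978) = 0.9154
Fraction lost = 1 − 0.9154 = 0.08464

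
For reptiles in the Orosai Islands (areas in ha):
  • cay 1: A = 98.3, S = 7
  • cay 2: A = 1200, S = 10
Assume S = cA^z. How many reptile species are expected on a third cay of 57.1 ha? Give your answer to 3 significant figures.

z = ln(10/7) / ln(1200/98.3) = 0.3567 / 2.5021 = 0.1426
c = 7 / 98.3^0.1426 = 7 / 1.923 = 3.64
S₃ = 3.64 × 57.1^0.1426 = 3.64 × 1.78 ≈ 6.478

6.48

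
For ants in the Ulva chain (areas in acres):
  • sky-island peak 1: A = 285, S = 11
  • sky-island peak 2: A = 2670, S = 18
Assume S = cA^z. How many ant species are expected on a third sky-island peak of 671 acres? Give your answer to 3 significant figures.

z = ln(18/11) / ln(2670/285) = 0.4925 / 2.2373 = 0.2201
c = 11 / 285^0.2201 = 11 / 3.47 = 3.17
S₃ = 3.17 × 671^0.2201 = 3.17 × 4.19 ≈ 13.28

13.3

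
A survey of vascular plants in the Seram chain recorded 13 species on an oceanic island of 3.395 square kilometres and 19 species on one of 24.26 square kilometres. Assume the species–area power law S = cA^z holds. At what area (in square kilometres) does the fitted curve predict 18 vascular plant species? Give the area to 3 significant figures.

18.3 square kilometres

z = ln(19/13) / ln(24.26/3.395) = 0.3795 / 1.9665 = 0.1930
c = 13 / 3.395^0.1930 = 13 / 1.266 = 10.27
A = (18/10.27)^(1/0.1930) ⇒ ln A = ln(1.753)/0.1930 = 2.9087
A = e^2.9087 ≈ 18.33 square kilometres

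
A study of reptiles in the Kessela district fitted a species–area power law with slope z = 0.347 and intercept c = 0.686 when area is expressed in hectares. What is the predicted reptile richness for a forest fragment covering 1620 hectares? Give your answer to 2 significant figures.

S = 0.686 × 1620^0.347
ln S = ln 0.686 + 0.347 × ln 1620 = -0.3769 + 0.347 × 7.3902 = 2.1875
S = e^2.1875 ≈ 8.913

8.9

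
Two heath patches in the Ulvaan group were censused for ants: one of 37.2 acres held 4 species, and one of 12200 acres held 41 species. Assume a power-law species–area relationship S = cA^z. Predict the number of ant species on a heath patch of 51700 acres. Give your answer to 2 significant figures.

z = ln(41/4) / ln(12200/37.2) = 2.3273 / 5.7929 = 0.4017
c = 4 / 37.2^0.4017 = 4 / 4.275 = 0.9356
S₃ = 0.9356 × 51700^0.4017 = 0.9356 × 78.28 ≈ 73.24

73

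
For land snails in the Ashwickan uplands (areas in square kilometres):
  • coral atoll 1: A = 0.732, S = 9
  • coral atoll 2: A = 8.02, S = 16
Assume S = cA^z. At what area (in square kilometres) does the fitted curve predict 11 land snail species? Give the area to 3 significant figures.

z = ln(16/9) / ln(8.02/0.732) = 0.5754 / 2.3939 = 0.2403
c = 9 / 0.732^0.2403 = 9 / 0.9278 = 9.701
A = (11/9.701)^(1/0.2403) ⇒ ln A = ln(1.134)/0.2403 = 0.5230
A = e^0.5230 ≈ 1.687 square kilometres

1.69 square kilometres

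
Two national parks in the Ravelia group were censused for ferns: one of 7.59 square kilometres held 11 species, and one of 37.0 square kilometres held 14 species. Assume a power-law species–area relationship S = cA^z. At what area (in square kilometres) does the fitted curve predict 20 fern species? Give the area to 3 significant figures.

385 square kilometres

z = ln(14/11) / ln(37/7.59) = 0.2412 / 1.5841 = 0.1522
c = 11 / 7.59^0.1522 = 11 / 1.361 = 8.079
A = (20/8.079)^(1/0.1522) ⇒ ln A = ln(2.475)/0.1522 = 5.9538
A = e^5.9538 ≈ 385.2 square kilometres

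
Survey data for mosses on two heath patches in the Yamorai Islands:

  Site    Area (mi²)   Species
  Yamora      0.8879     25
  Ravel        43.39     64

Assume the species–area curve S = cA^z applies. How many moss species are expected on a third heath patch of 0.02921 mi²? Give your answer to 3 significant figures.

z = ln(64/25) / ln(43.39/0.8879) = 0.9400 / 3.8891 = 0.2417
c = 25 / 0.8879^0.2417 = 25 / 0.9717 = 25.73
S₃ = 25.73 × 0.02921^0.2417 = 25.73 × 0.4257 ≈ 10.95

11.0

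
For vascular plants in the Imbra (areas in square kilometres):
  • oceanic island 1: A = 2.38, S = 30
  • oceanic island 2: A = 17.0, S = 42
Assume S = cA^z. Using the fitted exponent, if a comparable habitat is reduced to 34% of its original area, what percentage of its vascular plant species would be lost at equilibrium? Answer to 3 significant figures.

16.9%

z = ln(42/30) / ln(17/2.38) = 0.3365 / 1.9661 = 0.1711
S_new/S_old = (A_new/A_old)^z = 0.34^0.1711 = exp(0.1711 × -1.0788) = 0.8314
Fraction lost = 1 − 0.8314 = 0.1686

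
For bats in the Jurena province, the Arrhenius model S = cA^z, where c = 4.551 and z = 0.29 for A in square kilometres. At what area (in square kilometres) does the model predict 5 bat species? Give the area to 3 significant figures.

1.38 square kilometres

5 = 4.551 × A^0.29  ⇒  A^0.29 = 5/4.551 = 1.099
ln A = ln(1.099) / 0.29 = 0.0941 / 0.29 = 0.3245
A = e^0.3245 ≈ 1.383 square kilometres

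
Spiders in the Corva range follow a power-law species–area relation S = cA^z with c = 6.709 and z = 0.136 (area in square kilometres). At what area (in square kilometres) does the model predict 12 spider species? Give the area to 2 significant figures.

12 = 6.709 × A^0.136  ⇒  A^0.136 = 12/6.709 = 1.789
ln A = ln(1.789) / 0.136 = 0.5815 / 0.136 = 4.2754
A = e^4.2754 ≈ 71.91 square kilometres

72 square kilometres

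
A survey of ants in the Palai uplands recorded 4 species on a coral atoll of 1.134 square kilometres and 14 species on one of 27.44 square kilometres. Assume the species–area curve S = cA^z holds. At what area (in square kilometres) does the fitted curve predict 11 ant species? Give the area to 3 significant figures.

z = ln(14/4) / ln(27.44/1.134) = 1.2528 / 3.1863 = 0.3932
c = 4 / 1.134^0.3932 = 4 / 1.051 = 3.807
A = (11/3.807)^(1/0.3932) ⇒ ln A = ln(2.889)/0.3932 = 2.6986
A = e^2.6986 ≈ 14.86 square kilometres

14.9 square kilometres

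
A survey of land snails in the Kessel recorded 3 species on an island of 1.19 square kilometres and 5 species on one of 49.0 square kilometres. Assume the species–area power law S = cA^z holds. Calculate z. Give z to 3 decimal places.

Taking logs: ln S = ln c + z ln A, so z = (ln S₂ − ln S₁)/(ln A₂ − ln A₁).
z = ln(5/3) / ln(49/1.19) = ln(1.667) / ln(41.18) = 0.5108 / 3.7179 = 0.1374

0.137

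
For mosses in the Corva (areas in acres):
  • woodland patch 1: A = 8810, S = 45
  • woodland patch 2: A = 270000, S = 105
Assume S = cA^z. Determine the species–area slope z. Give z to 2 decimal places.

Taking logs: ln S = ln c + z ln A, so z = (ln S₂ − ln S₁)/(ln A₂ − ln A₁).
z = ln(105/45) / ln(270000/8810) = ln(2.333) / ln(30.65) = 0.8473 / 3.4225 = 0.2476

0.25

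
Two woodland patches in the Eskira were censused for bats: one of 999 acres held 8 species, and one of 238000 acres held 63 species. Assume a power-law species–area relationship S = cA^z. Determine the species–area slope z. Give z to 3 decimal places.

0.377

Taking logs: ln S = ln c + z ln A, so z = (ln S₂ − ln S₁)/(ln A₂ − ln A₁).
z = ln(63/8) / ln(238000/999) = ln(7.875) / ln(238.2) = 2.0637 / 5.4733 = 0.3770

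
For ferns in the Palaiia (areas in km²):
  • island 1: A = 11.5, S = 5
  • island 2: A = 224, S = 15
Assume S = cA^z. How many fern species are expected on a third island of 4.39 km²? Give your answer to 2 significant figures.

3.5

z = ln(15/5) / ln(224/11.5) = 1.0986 / 2.9693 = 0.3700
c = 5 / 11.5^0.3700 = 5 / 2.469 = 2.025
S₃ = 2.025 × 4.39^0.3700 = 2.025 × 1.729 ≈ 3.501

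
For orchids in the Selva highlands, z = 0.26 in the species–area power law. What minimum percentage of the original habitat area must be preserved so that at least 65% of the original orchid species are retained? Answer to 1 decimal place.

Need (A_new/A_old)^0.26 = 0.65, so A_new/A_old = 0.65^(1/0.26) = 0.65^3.846
ln(A_new/A_old) = ln 0.65 / 0.26 = -0.4308 / 0.26 = -1.6569
A_new/A_old = e^-1.6569 ≈ 0.1907

19.1%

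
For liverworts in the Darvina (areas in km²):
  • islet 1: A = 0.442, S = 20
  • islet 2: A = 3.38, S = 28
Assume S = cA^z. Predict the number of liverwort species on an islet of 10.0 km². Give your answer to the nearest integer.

34

z = ln(28/20) / ln(3.38/0.442) = 0.3365 / 2.0343 = 0.1654
c = 20 / 0.442^0.1654 = 20 / 0.8737 = 22.89
S₃ = 22.89 × 10^0.1654 = 22.89 × 1.464 ≈ 33.5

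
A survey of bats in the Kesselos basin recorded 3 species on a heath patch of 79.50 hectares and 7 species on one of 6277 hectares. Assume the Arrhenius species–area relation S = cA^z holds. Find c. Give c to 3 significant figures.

1.28

z = ln(S₂/S₁) / ln(A₂/A₁) = ln(7/3) / ln(6277/79.5) = 0.8473 / 4.3689 = 0.1939
c = S₁ / A₁^z = 3 / 79.5^0.1939 = 3 / 2.336 = 1.284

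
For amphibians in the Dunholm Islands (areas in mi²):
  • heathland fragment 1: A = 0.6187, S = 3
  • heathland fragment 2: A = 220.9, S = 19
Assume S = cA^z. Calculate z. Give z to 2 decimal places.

0.31

Taking logs: ln S = ln c + z ln A, so z = (ln S₂ − ln S₁)/(ln A₂ − ln A₁).
z = ln(19/3) / ln(220.9/0.6187) = ln(6.333) / ln(357) = 1.8458 / 5.8778 = 0.3140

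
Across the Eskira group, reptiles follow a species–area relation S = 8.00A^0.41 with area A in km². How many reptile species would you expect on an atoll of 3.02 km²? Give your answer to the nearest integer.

13 species

S = 8 × 3.02^0.41
ln S = ln 8 + 0.41 × ln 3.02 = 2.0794 + 0.41 × 1.1053 = 2.5326
S = e^2.5326 ≈ 12.59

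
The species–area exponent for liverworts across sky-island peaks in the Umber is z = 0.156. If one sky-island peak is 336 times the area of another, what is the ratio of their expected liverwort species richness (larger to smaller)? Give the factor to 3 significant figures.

S₂/S₁ = (A₂/A₁)^z = 336^0.156
ln(S₂/S₁) = 0.156 × ln 336 = 0.156 × 5.8171 = 0.9075
S₂/S₁ = e^0.9075 ≈ 2.478

2.48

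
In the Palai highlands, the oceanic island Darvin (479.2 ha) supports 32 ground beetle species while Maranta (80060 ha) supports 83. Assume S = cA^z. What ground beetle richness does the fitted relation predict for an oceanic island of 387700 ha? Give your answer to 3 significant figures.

z = ln(83/32) / ln(80060/479.2) = 0.9531 / 5.1184 = 0.1862
c = 32 / 479.2^0.1862 = 32 / 3.156 = 10.14
S₃ = 10.14 × 387700^0.1862 = 10.14 × 10.98 ≈ 111.3

111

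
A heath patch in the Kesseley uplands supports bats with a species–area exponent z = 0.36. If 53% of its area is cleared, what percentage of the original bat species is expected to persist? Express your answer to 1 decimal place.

76.2%

S_new/S_old = (A_new/A_old)^z = 0.47^0.36
= exp(0.36 × ln 0.47) = exp(0.36 × -0.7550) = exp(-0.2718) ≈ 0.762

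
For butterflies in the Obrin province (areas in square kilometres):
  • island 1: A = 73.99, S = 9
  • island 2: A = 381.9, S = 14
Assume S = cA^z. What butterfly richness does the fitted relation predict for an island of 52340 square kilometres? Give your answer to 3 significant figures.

z = ln(14/9) / ln(381.9/73.99) = 0.4418 / 1.6412 = 0.2692
c = 9 / 73.99^0.2692 = 9 / 3.186 = 2.825
S₃ = 2.825 × 52340^0.2692 = 2.825 × 18.64 ≈ 52.65

52.6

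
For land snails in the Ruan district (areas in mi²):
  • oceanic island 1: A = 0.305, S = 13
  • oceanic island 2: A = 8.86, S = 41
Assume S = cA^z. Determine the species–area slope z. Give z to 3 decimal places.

Taking logs: ln S = ln c + z ln A, so z = (ln S₂ − ln S₁)/(ln A₂ − ln A₁).
z = ln(41/13) / ln(8.86/0.305) = ln(3.154) / ln(29.05) = 1.1486 / 3.3690 = 0.3409

0.341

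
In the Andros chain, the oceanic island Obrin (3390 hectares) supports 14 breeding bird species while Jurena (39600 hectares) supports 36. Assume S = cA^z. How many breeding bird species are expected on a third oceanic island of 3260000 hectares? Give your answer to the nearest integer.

z = ln(36/14) / ln(39600/3390) = 0.9445 / 2.4580 = 0.3842
c = 14 / 3390^0.3842 = 14 / 22.72 = 0.6161
S₃ = 0.6161 × 3260000^0.3842 = 0.6161 × 318.2 ≈ 196

196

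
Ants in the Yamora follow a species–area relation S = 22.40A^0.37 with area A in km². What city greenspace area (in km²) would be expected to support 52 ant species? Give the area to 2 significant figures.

9.7 km²

52 = 22.4 × A^0.37  ⇒  A^0.37 = 52/22.4 = 2.321
ln A = ln(2.321) / 0.37 = 0.8422 / 0.37 = 2.2762
A = e^2.2762 ≈ 9.739 km²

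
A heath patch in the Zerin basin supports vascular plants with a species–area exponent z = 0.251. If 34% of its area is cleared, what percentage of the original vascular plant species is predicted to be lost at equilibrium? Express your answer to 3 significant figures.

S_new/S_old = (A_new/A_old)^z = 0.66^0.251
= exp(0.251 × ln 0.66) = exp(0.251 × -0.4155) = exp(-0.1043) ≈ 0.901
Fraction lost = 1 − 0.901 = 0.09904

9.90%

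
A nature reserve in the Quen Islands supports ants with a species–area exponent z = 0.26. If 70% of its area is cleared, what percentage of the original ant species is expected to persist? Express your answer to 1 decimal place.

73.1%

S_new/S_old = (A_new/A_old)^z = 0.3^0.26
= exp(0.26 × ln 0.3) = exp(0.26 × -1.2040) = exp(-0.3130) ≈ 0.7312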